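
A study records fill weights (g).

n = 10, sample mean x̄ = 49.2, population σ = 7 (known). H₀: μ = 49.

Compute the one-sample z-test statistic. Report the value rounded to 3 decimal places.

SE = σ/√n = 7/√10 = 2.2136
z = (x̄−μ₀)/SE = (49.2−49)/2.2136 = 0.0904

test statistic = 0.090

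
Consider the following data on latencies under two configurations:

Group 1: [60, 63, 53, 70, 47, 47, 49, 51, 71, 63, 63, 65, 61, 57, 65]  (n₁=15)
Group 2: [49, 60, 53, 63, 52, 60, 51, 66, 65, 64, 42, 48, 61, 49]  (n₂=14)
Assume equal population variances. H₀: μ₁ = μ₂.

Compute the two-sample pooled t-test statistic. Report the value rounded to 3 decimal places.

x̄₁=59.000, s₁=7.937, n₁=15
x̄₂=55.929, s₂=7.641, n₂=14
s_p² = [14·7.937² + 13·7.641²]/27 = 60.7751
SE = √(s_p²·(1/15+1/14)) = 2.8970
t = (59.000−55.929)/2.8970 = 1.0602
df = 27

test statistic = 1.060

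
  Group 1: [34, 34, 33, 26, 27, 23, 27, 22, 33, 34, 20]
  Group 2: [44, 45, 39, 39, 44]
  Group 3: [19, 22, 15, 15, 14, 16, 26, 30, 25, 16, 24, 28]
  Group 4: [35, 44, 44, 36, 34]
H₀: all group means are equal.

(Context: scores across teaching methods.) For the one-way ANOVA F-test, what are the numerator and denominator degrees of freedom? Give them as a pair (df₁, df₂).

k = 4 groups, N = 33 total
df = (k−1, N−k) = (4−1, 33−4) = (3, 29)

degrees of freedom = [3, 29]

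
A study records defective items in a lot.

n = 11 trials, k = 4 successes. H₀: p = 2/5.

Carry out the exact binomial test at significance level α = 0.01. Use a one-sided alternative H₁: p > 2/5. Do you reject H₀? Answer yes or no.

reject H₀: no

Exact binomial: n=11, k=4, p₀=2/5=0.4000
P(X≥4) from Σ C(n,i)·p₀^i·(1−p₀)^(n−i)
p-value (one-sided, H₁ greater) = 0.70372
At α=0.01: p ≥ α → fail to reject H₀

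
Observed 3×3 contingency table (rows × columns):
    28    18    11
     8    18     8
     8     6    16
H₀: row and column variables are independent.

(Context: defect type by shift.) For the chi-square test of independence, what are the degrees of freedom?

degrees of freedom = 4

df = (r−1)(c−1) = (3−1)·(3−1) = 4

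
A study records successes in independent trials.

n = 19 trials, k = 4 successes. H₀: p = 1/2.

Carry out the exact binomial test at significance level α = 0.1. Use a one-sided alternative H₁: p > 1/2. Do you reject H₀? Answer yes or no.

Exact binomial: n=19, k=4, p₀=1/2=0.5000
P(X≥4) from Σ C(n,i)·p₀^i·(1−p₀)^(n−i)
p-value (one-sided, H₁ greater) = 0.99779
At α=0.1: p ≥ α → fail to reject H₀

reject H₀: no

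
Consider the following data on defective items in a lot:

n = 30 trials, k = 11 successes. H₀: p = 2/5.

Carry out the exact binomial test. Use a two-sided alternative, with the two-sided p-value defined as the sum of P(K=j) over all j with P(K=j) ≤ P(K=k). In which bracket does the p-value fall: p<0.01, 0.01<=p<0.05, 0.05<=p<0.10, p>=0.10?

Exact binomial: n=30, k=11, p₀=2/5=0.4000
P(X=j) = C(n,j)·p₀^j·(1−p₀)^(n−j); p = Σ P(X=j) over j with P(X=j) ≤ P(X=11)
p-value (two-sided) = 0.85262
→ bracket: p>=0.10

p-value bracket: p>=0.10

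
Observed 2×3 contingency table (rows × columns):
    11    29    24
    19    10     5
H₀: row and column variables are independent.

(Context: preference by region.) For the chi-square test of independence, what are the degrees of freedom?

df = (r−1)(c−1) = (2−1)·(3−1) = 2

degrees of freedom = 2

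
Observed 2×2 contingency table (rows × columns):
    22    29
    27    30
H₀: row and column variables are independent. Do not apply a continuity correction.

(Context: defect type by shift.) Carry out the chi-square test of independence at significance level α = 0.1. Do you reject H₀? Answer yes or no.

reject H₀: no

Row totals [51, 57], col totals [49, 59], n=108
χ² = (22−23.14)²/23.14 + (29−27.86)²/27.86 + (27−25.86)²/25.86 + (30−31.14)²/31.14 = 0.1944
df = 1
p-value (upper-tail) = 0.65926
At α=0.1: p ≥ α → fail to reject H₀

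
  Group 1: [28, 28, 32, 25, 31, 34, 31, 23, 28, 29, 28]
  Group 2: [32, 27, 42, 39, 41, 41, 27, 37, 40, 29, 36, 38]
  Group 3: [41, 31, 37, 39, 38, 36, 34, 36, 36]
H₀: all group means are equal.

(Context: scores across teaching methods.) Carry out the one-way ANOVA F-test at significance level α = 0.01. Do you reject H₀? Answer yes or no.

Group means [28.82, 35.75, 36.44], grand mean 33.562
SSB = Σnᵢ(x̄ᵢ−x̄)² = 379.766; SSW = ΣΣ(x−x̄ᵢ)² = 506.109
MSB = 379.766/2 = 189.8832; MSW = 506.109/29 = 17.4520
F = MSB/MSW = 10.8803
df = (2, 29)
p-value (upper-tail) = 0.00030
At α=0.01: p < α → reject H₀

reject H₀: yes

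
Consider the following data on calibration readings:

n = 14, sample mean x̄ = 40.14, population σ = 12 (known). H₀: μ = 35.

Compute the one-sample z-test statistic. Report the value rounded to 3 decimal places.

test statistic = 1.603

SE = σ/√n = 12/√14 = 3.2071
z = (x̄−μ₀)/SE = (40.14−35)/3.2071 = 1.6027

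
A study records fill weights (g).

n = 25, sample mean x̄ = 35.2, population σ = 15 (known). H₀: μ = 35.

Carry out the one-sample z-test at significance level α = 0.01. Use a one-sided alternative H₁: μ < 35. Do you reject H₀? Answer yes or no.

SE = σ/√n = 15/√25 = 3.0000
z = (x̄−μ₀)/SE = (35.2−35)/3.0000 = 0.0667
p-value (one-sided, H₁ less) = 0.52658
At α=0.01: p ≥ α → fail to reject H₀

reject H₀: no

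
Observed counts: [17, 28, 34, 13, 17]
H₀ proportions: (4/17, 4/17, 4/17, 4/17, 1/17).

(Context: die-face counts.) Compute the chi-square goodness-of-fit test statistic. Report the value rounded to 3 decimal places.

test statistic = 29.573

n = 109; E_i = n·p_i = [25.65, 25.65, 25.65, 25.65, 6.41]
χ² = (17−25.65)²/25.65 + (28−25.65)²/25.65 + (34−25.65)²/25.65 + (13−25.65)²/25.65 + (17−6.41)²/6.41 = 29.5734
df = 4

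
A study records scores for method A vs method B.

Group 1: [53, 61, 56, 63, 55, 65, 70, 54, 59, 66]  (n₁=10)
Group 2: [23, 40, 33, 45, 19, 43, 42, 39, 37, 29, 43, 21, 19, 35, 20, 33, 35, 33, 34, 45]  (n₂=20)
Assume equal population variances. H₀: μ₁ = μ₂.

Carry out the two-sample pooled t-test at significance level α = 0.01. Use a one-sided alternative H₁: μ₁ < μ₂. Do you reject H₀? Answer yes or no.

x̄₁=60.200, s₁=5.750, n₁=10
x̄₂=33.400, s₂=8.876, n₂=20
s_p² = [9·5.750² + 19·8.876²]/28 = 64.0857
SE = √(s_p²·(1/10+1/20)) = 3.1005
t = (60.200−33.400)/3.1005 = 8.6439
df = 28
p-value (one-sided, H₁ less) = 1.00000
At α=0.01: p ≥ α → fail to reject H₀

reject H₀: no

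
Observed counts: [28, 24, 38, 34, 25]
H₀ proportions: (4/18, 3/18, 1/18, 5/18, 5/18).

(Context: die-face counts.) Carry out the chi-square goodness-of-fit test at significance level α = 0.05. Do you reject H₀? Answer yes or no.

n = 149; E_i = n·p_i = [33.11, 24.83, 8.28, 41.39, 41.39]
χ² = (28−33.11)²/33.11 + (24−24.83)²/24.83 + (38−8.28)²/8.28 + (34−41.39)²/41.39 + (25−41.39)²/41.39 = 115.3463
df = 4
p-value (upper-tail) = 0.00000
At α=0.05: p < α → reject H₀

reject H₀: yes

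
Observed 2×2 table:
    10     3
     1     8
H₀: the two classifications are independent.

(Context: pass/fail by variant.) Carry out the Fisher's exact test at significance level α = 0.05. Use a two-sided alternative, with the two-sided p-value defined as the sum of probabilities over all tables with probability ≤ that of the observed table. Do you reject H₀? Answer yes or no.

Margins: r₁=13, r₂=9, c₁=11, c₂=11, n=22
p_obs = C(13,10)·C(9,1)/C(22,11); sum pmf over tables with pmf ≤ p_obs
p-value (two-sided) = 0.00752
At α=0.05: p < α → reject H₀

reject H₀: yes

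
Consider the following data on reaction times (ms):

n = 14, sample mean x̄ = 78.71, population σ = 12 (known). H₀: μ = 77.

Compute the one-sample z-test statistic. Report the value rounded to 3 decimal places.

test statistic = 0.533

SE = σ/√n = 12/√14 = 3.2071
z = (x̄−μ₀)/SE = (78.71−77)/3.2071 = 0.5332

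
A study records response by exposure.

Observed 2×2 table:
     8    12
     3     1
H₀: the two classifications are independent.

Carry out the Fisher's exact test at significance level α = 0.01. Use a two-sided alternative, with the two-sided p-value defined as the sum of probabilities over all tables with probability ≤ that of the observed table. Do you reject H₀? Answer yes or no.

Margins: r₁=20, r₂=4, c₁=11, c₂=13, n=24
p_obs = C(20,8)·C(4,3)/C(24,11); sum pmf over tables with pmf ≤ p_obs
p-value (two-sided) = 0.30021
At α=0.01: p ≥ α → fail to reject H₀

reject H₀: no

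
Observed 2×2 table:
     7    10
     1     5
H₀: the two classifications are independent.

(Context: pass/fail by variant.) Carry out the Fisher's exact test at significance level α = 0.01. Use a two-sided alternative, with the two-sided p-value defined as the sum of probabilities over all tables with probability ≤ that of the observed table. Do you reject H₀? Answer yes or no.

reject H₀: no

Margins: r₁=17, r₂=6, c₁=8, c₂=15, n=23
p_obs = C(17,7)·C(6,1)/C(23,8); sum pmf over tables with pmf ≤ p_obs
p-value (two-sided) = 0.36898
At α=0.01: p ≥ α → fail to reject H₀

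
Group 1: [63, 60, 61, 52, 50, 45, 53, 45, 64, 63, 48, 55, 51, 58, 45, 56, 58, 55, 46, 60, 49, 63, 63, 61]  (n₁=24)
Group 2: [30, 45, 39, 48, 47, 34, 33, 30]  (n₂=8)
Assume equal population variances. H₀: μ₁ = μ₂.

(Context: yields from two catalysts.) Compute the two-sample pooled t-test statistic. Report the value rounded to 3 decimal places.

x̄₁=55.167, s₁=6.585, n₁=24
x̄₂=38.250, s₂=7.555, n₂=8
s_p² = [23·6.585² + 7·7.555²]/30 = 46.5611
SE = √(s_p²·(1/24+1/8)) = 2.7857
t = (55.167−38.250)/2.7857 = 6.0727
df = 30

test statistic = 6.073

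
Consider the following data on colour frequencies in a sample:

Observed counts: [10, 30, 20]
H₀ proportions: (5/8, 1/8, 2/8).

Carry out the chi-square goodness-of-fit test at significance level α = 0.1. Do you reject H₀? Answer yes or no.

reject H₀: yes

n = 60; E_i = n·p_i = [37.50, 7.50, 15.00]
χ² = (10−37.50)²/37.50 + (30−7.50)²/7.50 + (20−15.00)²/15.00 = 89.3333
df = 2
p-value (upper-tail) = 0.00000
At α=0.1: p < α → reject H₀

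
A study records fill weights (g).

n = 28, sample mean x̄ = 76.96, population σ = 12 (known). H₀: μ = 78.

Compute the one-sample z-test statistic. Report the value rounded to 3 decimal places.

test statistic = -0.459

SE = σ/√n = 12/√28 = 2.2678
z = (x̄−μ₀)/SE = (76.96−78)/2.2678 = -0.4586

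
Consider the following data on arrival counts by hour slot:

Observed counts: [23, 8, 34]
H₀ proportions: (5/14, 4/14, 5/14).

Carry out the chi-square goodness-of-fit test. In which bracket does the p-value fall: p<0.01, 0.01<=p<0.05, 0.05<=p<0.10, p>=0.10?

n = 65; E_i = n·p_i = [23.21, 18.57, 23.21]
χ² = (23−23.21)²/23.21 + (8−18.57)²/18.57 + (34−23.21)²/23.21 = 11.0308
df = 2
p-value (upper-tail) = 0.00402
→ bracket: p<0.01

p-value bracket: p<0.01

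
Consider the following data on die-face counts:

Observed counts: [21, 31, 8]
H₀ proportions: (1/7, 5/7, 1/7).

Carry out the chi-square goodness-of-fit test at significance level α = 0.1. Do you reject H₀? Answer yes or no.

reject H₀: yes

n = 60; E_i = n·p_i = [8.57, 42.86, 8.57]
χ² = (21−8.57)²/8.57 + (31−42.86)²/42.86 + (8−8.57)²/8.57 = 21.3400
df = 2
p-value (upper-tail) = 0.00002
At α=0.1: p < α → reject H₀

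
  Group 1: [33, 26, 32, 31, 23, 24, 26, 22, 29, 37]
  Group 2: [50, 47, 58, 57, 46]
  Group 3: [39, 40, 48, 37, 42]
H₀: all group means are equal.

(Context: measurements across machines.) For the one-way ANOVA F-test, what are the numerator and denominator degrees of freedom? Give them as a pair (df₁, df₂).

degrees of freedom = [2, 17]

k = 3 groups, N = 20 total
df = (k−1, N−k) = (3−1, 20−3) = (2, 17)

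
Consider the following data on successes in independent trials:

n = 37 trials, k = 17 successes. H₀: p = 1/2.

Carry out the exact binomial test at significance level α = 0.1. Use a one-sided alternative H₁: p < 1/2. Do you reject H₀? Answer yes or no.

reject H₀: no

Exact binomial: n=37, k=17, p₀=1/2=0.5000
P(X≤17) from Σ C(n,i)·p₀^i·(1−p₀)^(n−i)
p-value (one-sided, H₁ less) = 0.37141
At α=0.1: p ≥ α → fail to reject H₀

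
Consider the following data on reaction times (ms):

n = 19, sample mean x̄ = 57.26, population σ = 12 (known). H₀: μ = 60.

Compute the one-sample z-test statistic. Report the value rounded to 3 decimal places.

SE = σ/√n = 12/√19 = 2.7530
z = (x̄−μ₀)/SE = (57.26−60)/2.7530 = -0.9953

test statistic = -0.995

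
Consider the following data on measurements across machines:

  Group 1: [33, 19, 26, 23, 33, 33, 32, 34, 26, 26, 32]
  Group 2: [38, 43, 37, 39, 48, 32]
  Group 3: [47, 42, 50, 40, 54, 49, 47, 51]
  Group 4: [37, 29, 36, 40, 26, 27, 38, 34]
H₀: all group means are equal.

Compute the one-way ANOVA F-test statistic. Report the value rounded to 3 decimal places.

test statistic = 22.451

Group means [28.82, 39.50, 47.50, 33.38], grand mean 36.394
SSB = Σnᵢ(x̄ᵢ−x̄)² = 1748.867; SSW = ΣΣ(x−x̄ᵢ)² = 753.011
MSB = 1748.867/3 = 582.9558; MSW = 753.011/29 = 25.9659
F = MSB/MSW = 22.4508
df = (3, 29)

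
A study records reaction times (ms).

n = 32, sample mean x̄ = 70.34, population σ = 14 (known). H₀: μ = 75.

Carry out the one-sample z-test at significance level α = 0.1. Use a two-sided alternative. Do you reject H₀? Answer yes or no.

reject H₀: yes

SE = σ/√n = 14/√32 = 2.4749
z = (x̄−μ₀)/SE = (70.34−75)/2.4749 = -1.8829
p-value (two-sided) = 0.05971
At α=0.1: p < α → reject H₀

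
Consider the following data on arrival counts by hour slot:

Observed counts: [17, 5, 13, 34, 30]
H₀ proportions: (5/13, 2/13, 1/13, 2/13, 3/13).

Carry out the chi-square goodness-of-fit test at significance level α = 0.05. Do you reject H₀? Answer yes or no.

n = 99; E_i = n·p_i = [38.08, 15.23, 7.62, 15.23, 22.85]
χ² = (17−38.08)²/38.08 + (5−15.23)²/15.23 + (13−7.62)²/7.62 + (34−15.23)²/15.23 + (30−22.85)²/22.85 = 47.7162
df = 4
p-value (upper-tail) = 0.00000
At α=0.05: p < α → reject H₀

reject H₀: yes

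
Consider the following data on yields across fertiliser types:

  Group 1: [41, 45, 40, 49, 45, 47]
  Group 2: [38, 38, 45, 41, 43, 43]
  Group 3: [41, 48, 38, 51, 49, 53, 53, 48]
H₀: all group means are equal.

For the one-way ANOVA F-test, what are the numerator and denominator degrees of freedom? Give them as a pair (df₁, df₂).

k = 3 groups, N = 20 total
df = (k−1, N−k) = (3−1, 20−3) = (2, 17)

degrees of freedom = [2, 17]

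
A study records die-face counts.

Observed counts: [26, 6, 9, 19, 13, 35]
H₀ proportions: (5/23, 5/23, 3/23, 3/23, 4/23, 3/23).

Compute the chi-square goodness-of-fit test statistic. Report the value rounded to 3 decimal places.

test statistic = 49.660

n = 108; E_i = n·p_i = [23.48, 23.48, 14.09, 14.09, 18.78, 14.09]
χ² = (26−23.48)²/23.48 + (6−23.48)²/23.48 + (9−14.09)²/14.09 + (19−14.09)²/14.09 + (13−18.78)²/18.78 + (35−14.09)²/14.09 = 49.6600
df = 5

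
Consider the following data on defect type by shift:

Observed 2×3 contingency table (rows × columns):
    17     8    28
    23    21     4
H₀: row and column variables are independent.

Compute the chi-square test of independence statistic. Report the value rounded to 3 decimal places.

test statistic = 24.540

Row totals [53, 48], col totals [40, 29, 32], n=101
χ² = (17−20.99)²/20.99 + (8−15.22)²/15.22 + (28−16.79)²/16.79 + (23−19.01)²/19.01 + (21−13.78)²/13.78 + (4−15.21)²/15.21 = 24.5402
df = 2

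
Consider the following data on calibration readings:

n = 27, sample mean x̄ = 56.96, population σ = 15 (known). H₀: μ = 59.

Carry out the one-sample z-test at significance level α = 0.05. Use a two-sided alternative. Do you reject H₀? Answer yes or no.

SE = σ/√n = 15/√27 = 2.8868
z = (x̄−μ₀)/SE = (56.96−59)/2.8868 = -0.7067
p-value (two-sided) = 0.47977
At α=0.05: p ≥ α → fail to reject H₀

reject H₀: no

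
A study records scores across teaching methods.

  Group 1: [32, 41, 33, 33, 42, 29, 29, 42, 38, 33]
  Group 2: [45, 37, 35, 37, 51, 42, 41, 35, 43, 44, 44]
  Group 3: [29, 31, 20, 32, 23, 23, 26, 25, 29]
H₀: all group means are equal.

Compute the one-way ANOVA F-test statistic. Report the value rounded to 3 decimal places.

test statistic = 24.140

Group means [35.20, 41.27, 26.44], grand mean 34.800
SSB = Σnᵢ(x̄ᵢ−x̄)² = 1090.796; SSW = ΣΣ(x−x̄ᵢ)² = 610.004
MSB = 1090.796/2 = 545.3980; MSW = 610.004/27 = 22.5927
F = MSB/MSW = 24.1404
df = (2, 27)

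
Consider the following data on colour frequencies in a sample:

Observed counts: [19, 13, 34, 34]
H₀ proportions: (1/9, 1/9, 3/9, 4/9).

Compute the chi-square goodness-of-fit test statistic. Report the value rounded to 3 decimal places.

test statistic = 8.390

n = 100; E_i = n·p_i = [11.11, 11.11, 33.33, 44.44]
χ² = (19−11.11)²/11.11 + (13−11.11)²/11.11 + (34−33.33)²/33.33 + (34−44.44)²/44.44 = 8.3900
df = 3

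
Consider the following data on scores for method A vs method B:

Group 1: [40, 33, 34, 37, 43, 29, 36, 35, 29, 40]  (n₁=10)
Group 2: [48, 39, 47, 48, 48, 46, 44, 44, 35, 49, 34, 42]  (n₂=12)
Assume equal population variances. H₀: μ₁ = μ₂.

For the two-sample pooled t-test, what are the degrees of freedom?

degrees of freedom = 20

df = n₁ + n₂ − 2 = 10 + 12 − 2 = 20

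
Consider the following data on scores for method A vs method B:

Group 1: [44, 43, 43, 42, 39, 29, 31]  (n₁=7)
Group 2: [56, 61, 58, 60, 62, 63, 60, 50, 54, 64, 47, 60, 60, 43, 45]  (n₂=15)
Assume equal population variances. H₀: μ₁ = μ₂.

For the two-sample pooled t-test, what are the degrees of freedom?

degrees of freedom = 20

df = n₁ + n₂ − 2 = 7 + 15 − 2 = 20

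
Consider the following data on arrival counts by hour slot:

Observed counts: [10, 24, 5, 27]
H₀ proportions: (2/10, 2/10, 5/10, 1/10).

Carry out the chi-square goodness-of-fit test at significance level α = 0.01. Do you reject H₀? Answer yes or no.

n = 66; E_i = n·p_i = [13.20, 13.20, 33.00, 6.60]
χ² = (10−13.20)²/13.20 + (24−13.20)²/13.20 + (5−33.00)²/33.00 + (27−6.60)²/6.60 = 96.4242
df = 3
p-value (upper-tail) = 0.00000
At α=0.01: p < α → reject H₀

reject H₀: yes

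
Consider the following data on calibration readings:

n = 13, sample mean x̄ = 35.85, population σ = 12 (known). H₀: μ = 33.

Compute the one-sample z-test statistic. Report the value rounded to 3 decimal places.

test statistic = 0.856

SE = σ/√n = 12/√13 = 3.3282
z = (x̄−μ₀)/SE = (35.85−33)/3.3282 = 0.8563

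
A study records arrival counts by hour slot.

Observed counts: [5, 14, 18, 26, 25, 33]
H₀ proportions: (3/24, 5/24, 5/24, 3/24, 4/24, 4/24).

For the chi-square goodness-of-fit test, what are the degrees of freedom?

degrees of freedom = 5

df = k − 1 = 6 − 1 = 5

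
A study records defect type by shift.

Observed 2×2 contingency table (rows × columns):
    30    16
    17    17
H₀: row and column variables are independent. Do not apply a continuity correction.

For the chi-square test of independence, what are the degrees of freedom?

df = (r−1)(c−1) = (2−1)·(2−1) = 1

degrees of freedom = 1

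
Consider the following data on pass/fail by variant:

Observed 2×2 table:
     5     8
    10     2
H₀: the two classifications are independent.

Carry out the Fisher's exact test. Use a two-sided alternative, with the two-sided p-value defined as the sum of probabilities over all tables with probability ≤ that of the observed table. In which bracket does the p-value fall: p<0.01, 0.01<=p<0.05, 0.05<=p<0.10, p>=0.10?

Margins: r₁=13, r₂=12, c₁=15, c₂=10, n=25
p_obs = C(13,5)·C(12,10)/C(25,15); sum pmf over tables with pmf ≤ p_obs
p-value (two-sided) = 0.04141
→ bracket: 0.01<=p<0.05

p-value bracket: 0.01<=p<0.05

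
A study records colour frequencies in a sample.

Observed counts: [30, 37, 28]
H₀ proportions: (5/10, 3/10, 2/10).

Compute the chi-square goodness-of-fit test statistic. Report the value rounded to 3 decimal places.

n = 95; E_i = n·p_i = [47.50, 28.50, 19.00]
χ² = (30−47.50)²/47.50 + (37−28.50)²/28.50 + (28−19.00)²/19.00 = 13.2456
df = 2

test statistic = 13.246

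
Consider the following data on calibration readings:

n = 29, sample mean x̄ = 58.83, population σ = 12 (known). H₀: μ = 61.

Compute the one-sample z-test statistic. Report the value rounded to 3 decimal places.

test statistic = -0.974

SE = σ/√n = 12/√29 = 2.2283
z = (x̄−μ₀)/SE = (58.83−61)/2.2283 = -0.9738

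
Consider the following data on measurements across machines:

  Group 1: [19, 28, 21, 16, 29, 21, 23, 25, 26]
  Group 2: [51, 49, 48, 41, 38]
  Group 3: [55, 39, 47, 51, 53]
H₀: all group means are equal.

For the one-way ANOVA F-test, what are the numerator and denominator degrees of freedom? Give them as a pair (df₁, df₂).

degrees of freedom = [2, 16]

k = 3 groups, N = 19 total
df = (k−1, N−k) = (3−1, 19−3) = (2, 16)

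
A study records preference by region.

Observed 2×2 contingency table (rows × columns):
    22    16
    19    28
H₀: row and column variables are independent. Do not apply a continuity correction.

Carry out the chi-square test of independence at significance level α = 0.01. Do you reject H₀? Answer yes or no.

Row totals [38, 47], col totals [41, 44], n=85
χ² = (22−18.33)²/18.33 + (16−19.67)²/19.67 + (19−22.67)²/22.67 + (28−24.33)²/24.33 = 2.5681
df = 1
p-value (upper-tail) = 0.10904
At α=0.01: p ≥ α → fail to reject H₀

reject H₀: no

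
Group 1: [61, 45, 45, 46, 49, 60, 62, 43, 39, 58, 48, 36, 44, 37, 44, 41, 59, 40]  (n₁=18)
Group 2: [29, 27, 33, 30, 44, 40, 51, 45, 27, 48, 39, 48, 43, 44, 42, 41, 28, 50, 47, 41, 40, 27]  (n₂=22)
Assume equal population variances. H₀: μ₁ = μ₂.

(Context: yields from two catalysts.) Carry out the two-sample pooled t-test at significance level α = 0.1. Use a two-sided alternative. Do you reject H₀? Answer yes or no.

reject H₀: yes

x̄₁=47.611, s₁=8.631, n₁=18
x̄₂=39.273, s₂=8.108, n₂=22
s_p² = [17·8.631² + 21·8.108²]/38 = 69.6485
SE = √(s_p²·(1/18+1/22)) = 2.6524
t = (47.611−39.273)/2.6524 = 3.1437
df = 38
p-value (two-sided) = 0.00323
At α=0.1: p < α → reject H₀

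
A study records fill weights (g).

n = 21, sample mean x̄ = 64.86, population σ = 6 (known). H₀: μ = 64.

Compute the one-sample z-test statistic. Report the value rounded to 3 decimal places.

test statistic = 0.657

SE = σ/√n = 6/√21 = 1.3093
z = (x̄−μ₀)/SE = (64.86−64)/1.3093 = 0.6568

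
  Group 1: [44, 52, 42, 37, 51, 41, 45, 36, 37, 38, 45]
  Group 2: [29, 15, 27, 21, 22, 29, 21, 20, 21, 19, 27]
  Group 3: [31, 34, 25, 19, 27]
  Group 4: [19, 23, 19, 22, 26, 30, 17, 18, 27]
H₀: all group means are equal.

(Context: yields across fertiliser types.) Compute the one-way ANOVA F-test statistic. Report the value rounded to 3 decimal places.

Group means [42.55, 22.82, 27.20, 22.33], grand mean 29.333
SSB = Σnᵢ(x̄ᵢ−x̄)² = 2850.836; SSW = ΣΣ(x−x̄ᵢ)² = 805.164
MSB = 2850.836/3 = 950.2788; MSW = 805.164/32 = 25.1614
F = MSB/MSW = 37.7674
df = (3, 32)

test statistic = 37.767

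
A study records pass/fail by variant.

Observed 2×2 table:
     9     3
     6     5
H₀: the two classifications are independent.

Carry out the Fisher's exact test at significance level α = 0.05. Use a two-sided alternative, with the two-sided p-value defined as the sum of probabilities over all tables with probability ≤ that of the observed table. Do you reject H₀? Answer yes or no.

Margins: r₁=12, r₂=11, c₁=15, c₂=8, n=23
p_obs = C(12,9)·C(11,6)/C(23,15); sum pmf over tables with pmf ≤ p_obs
p-value (two-sided) = 0.40032
At α=0.05: p ≥ α → fail to reject H₀

reject H₀: no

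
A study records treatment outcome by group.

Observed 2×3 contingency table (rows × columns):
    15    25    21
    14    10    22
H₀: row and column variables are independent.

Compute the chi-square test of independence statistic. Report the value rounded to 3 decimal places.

Row totals [61, 46], col totals [29, 35, 43], n=107
χ² = (15−16.53)²/16.53 + (25−19.95)²/19.95 + (21−24.51)²/24.51 + (14−12.47)²/12.47 + (10−15.05)²/15.05 + (22−18.49)²/18.49 = 4.4714
df = 2

test statistic = 4.471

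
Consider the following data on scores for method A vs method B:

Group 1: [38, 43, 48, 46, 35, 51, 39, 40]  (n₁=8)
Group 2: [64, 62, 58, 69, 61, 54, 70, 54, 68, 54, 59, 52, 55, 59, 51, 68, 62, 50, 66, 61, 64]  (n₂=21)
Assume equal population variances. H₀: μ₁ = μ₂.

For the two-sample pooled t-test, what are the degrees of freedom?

df = n₁ + n₂ − 2 = 8 + 21 − 2 = 27

degrees of freedom = 27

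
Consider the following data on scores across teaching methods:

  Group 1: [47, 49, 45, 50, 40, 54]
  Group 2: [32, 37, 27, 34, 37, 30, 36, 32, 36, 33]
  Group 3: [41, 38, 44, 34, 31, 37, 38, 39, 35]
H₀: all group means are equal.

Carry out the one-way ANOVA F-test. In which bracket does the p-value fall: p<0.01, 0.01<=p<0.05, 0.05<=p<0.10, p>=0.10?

p-value bracket: p<0.01

Group means [47.50, 33.40, 37.44], grand mean 38.240
SSB = Σnᵢ(x̄ᵢ−x̄)² = 754.438; SSW = ΣΣ(x−x̄ᵢ)² = 328.122
MSB = 754.438/2 = 377.2189; MSW = 328.122/22 = 14.9146
F = MSB/MSW = 25.2918
df = (2, 22)
p-value (upper-tail) = 0.00000
→ bracket: p<0.01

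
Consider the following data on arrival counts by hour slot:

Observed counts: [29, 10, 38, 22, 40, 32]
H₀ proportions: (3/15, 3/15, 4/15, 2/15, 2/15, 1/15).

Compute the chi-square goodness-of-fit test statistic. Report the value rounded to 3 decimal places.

n = 171; E_i = n·p_i = [34.20, 34.20, 45.60, 22.80, 22.80, 11.40]
χ² = (29−34.20)²/34.20 + (10−34.20)²/34.20 + (38−45.60)²/45.60 + (22−22.80)²/22.80 + (40−22.80)²/22.80 + (32−11.40)²/11.40 = 69.4094
df = 5

test statistic = 69.409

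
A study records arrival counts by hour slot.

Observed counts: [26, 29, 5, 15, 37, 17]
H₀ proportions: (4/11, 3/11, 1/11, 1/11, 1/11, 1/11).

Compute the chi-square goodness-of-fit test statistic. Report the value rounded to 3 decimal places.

n = 129; E_i = n·p_i = [46.91, 35.18, 11.73, 11.73, 11.73, 11.73]
χ² = (26−46.91)²/46.91 + (29−35.18)²/35.18 + (5−11.73)²/11.73 + (15−11.73)²/11.73 + (37−11.73)²/11.73 + (17−11.73)²/11.73 = 72.0129
df = 5

test statistic = 72.013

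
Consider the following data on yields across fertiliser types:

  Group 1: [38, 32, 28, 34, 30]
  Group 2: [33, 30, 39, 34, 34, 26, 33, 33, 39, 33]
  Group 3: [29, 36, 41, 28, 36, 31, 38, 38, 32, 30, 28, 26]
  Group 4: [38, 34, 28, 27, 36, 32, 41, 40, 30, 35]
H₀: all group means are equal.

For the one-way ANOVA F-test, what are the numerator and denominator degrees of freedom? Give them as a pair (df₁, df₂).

degrees of freedom = [3, 33]

k = 4 groups, N = 37 total
df = (k−1, N−k) = (4−1, 37−4) = (3, 33)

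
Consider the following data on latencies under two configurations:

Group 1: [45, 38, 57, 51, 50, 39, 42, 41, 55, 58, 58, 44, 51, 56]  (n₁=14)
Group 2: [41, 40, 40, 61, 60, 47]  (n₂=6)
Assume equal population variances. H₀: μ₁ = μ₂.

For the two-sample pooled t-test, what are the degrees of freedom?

df = n₁ + n₂ − 2 = 14 + 6 − 2 = 18

degrees of freedom = 18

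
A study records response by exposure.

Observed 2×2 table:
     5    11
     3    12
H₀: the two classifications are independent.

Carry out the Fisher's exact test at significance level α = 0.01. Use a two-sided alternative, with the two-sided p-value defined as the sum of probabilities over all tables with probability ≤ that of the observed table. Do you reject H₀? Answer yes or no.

reject H₀: no

Margins: r₁=16, r₂=15, c₁=8, c₂=23, n=31
p_obs = C(16,5)·C(15,3)/C(31,8); sum pmf over tables with pmf ≤ p_obs
p-value (two-sided) = 0.68508
At α=0.01: p ≥ α → fail to reject H₀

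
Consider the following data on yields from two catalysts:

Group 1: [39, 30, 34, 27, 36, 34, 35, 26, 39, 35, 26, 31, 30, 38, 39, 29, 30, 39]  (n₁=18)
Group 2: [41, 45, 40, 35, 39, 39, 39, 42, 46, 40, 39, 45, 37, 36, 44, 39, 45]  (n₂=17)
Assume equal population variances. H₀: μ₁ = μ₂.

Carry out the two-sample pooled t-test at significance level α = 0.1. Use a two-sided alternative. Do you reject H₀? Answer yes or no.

reject H₀: yes

x̄₁=33.167, s₁=4.656, n₁=18
x̄₂=40.647, s₂=3.353, n₂=17
s_p² = [17·4.656² + 16·3.353²]/33 = 16.6176
SE = √(s_p²·(1/18+1/17)) = 1.3787
t = (33.167−40.647)/1.3787 = -5.4258
df = 33
p-value (two-sided) = 0.00001
At α=0.1: p < α → reject H₀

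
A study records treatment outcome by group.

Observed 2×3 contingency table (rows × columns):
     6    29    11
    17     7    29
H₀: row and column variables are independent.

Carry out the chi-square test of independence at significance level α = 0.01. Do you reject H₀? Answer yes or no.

Row totals [46, 53], col totals [23, 36, 40], n=99
χ² = (6−10.69)²/10.69 + (29−16.73)²/16.73 + (11−18.59)²/18.59 + (17−12.31)²/12.31 + (7−19.27)²/19.27 + (29−21.41)²/21.41 = 26.4426
df = 2
p-value (upper-tail) = 0.00000
At α=0.01: p < α → reject H₀

reject H₀: yes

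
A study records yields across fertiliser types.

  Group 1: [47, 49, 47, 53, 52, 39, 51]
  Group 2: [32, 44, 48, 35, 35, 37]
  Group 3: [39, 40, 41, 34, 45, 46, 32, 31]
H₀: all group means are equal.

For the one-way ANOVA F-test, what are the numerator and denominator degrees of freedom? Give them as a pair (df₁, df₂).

degrees of freedom = [2, 18]

k = 3 groups, N = 21 total
df = (k−1, N−k) = (3−1, 21−3) = (2, 18)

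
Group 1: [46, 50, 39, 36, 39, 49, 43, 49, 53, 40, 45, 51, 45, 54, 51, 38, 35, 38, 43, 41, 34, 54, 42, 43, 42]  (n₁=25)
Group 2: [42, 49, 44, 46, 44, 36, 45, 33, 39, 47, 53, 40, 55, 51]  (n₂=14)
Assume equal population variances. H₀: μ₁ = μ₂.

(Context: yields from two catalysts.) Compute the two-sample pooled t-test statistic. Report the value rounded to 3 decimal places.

test statistic = -0.279

x̄₁=44.000, s₁=6.035, n₁=25
x̄₂=44.571, s₂=6.297, n₂=14
s_p² = [24·6.035² + 13·6.297²]/37 = 37.5521
SE = √(s_p²·(1/25+1/14)) = 2.0456
t = (44.000−44.571)/2.0456 = -0.2793
df = 37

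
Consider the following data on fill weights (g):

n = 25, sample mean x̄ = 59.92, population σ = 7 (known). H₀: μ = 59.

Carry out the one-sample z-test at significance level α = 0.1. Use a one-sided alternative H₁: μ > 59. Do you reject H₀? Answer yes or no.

reject H₀: no

SE = σ/√n = 7/√25 = 1.4000
z = (x̄−μ₀)/SE = (59.92−59)/1.4000 = 0.6571
p-value (one-sided, H₁ greater) = 0.25554
At α=0.1: p ≥ α → fail to reject H₀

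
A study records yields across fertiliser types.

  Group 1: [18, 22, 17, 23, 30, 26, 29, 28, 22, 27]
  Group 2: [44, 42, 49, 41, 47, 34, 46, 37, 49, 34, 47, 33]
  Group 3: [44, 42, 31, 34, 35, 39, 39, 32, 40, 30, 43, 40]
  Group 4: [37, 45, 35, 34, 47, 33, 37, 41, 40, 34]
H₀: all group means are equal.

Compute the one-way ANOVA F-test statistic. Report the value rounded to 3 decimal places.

test statistic = 23.899

Group means [24.20, 41.92, 37.42, 38.30], grand mean 35.841
SSB = Σnᵢ(x̄ᵢ−x̄)² = 1888.353; SSW = ΣΣ(x−x̄ᵢ)² = 1053.533
MSB = 1888.353/3 = 629.4510; MSW = 1053.533/40 = 26.3383
F = MSB/MSW = 23.8987
df = (3, 40)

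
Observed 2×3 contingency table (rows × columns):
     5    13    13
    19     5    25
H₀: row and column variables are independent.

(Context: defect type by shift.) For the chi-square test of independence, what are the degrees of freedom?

degrees of freedom = 2

df = (r−1)(c−1) = (2−1)·(3−1) = 2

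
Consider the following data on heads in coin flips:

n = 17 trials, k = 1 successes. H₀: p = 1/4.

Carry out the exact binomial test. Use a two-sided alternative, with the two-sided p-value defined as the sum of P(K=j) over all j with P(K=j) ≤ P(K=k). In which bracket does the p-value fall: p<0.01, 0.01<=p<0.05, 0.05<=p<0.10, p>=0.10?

p-value bracket: 0.05<=p<0.10

Exact binomial: n=17, k=1, p₀=1/4=0.2500
P(X=j) = C(n,j)·p₀^j·(1−p₀)^(n−j); p = Σ P(X=j) over j with P(X=j) ≤ P(X=1)
p-value (two-sided) = 0.09035
→ bracket: 0.05<=p<0.10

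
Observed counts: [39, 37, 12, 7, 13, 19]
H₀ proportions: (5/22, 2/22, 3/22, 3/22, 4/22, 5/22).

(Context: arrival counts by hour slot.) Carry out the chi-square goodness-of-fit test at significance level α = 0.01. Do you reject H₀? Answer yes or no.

reject H₀: yes

n = 127; E_i = n·p_i = [28.86, 11.55, 17.32, 17.32, 23.09, 28.86]
χ² = (39−28.86)²/28.86 + (37−11.55)²/11.55 + (12−17.32)²/17.32 + (7−17.32)²/17.32 + (13−23.09)²/23.09 + (19−28.86)²/28.86 = 75.2412
df = 5
p-value (upper-tail) = 0.00000
At α=0.01: p < α → reject H₀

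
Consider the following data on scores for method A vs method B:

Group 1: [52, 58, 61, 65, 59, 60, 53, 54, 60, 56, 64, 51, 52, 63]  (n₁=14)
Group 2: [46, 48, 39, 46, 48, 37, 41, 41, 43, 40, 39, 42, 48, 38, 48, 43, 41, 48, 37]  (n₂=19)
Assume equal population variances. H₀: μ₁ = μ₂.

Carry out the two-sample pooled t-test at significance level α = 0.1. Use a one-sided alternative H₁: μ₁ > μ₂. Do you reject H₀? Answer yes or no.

reject H₀: yes

x̄₁=57.714, s₁=4.746, n₁=14
x̄₂=42.789, s₂=4.036, n₂=19
s_p² = [13·4.746² + 18·4.036²]/31 = 18.9037
SE = √(s_p²·(1/14+1/19)) = 1.5314
t = (57.714−42.789)/1.5314 = 9.7458
df = 31
p-value (one-sided, H₁ greater) = 0.00000
At α=0.1: p < α → reject H₀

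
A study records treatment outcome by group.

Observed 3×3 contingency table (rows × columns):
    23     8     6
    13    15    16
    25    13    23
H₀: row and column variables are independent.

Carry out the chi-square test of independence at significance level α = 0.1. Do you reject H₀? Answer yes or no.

Row totals [37, 44, 61], col totals [61, 36, 45], n=142
χ² = (23−15.89)²/15.89 + (8−9.38)²/9.38 + (6−11.73)²/11.73 + (13−18.90)²/18.90 + (15−11.15)²/11.15 + (16−13.94)²/13.94 + (25−26.20)²/26.20 + (13−15.46)²/15.46 + (23−19.33)²/19.33 = 10.7911
df = 4
p-value (upper-tail) = 0.02902
At α=0.1: p < α → reject H₀

reject H₀: yes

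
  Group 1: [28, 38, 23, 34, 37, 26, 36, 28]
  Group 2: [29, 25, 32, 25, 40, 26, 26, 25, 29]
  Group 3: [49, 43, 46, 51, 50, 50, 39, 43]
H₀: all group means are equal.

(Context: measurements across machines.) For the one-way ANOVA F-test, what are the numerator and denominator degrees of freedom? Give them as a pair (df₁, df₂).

degrees of freedom = [2, 22]

k = 3 groups, N = 25 total
df = (k−1, N−k) = (3−1, 25−3) = (2, 22)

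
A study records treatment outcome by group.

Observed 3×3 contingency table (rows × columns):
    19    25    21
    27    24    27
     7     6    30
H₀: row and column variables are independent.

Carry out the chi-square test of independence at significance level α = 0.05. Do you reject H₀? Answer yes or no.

Row totals [65, 78, 43], col totals [53, 55, 78], n=186
χ² = (19−18.52)²/18.52 + (25−19.22)²/19.22 + (21−27.26)²/27.26 + (27−22.23)²/22.23 + (24−23.06)²/23.06 + (27−32.71)²/32.71 + (7−12.25)²/12.25 + (6−12.72)²/12.72 + (30−18.03)²/18.03 = 18.9881
df = 4
p-value (upper-tail) = 0.00079
At α=0.05: p < α → reject H₀

reject H₀: yes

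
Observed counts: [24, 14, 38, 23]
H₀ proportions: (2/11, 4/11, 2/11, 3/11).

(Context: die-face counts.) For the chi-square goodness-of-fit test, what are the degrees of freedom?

df = k − 1 = 4 − 1 = 3

degrees of freedom = 3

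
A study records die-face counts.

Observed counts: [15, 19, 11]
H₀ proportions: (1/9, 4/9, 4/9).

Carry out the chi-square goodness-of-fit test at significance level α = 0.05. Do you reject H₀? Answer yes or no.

reject H₀: yes

n = 45; E_i = n·p_i = [5.00, 20.00, 20.00]
χ² = (15−5.00)²/5.00 + (19−20.00)²/20.00 + (11−20.00)²/20.00 = 24.1000
df = 2
p-value (upper-tail) = 0.00001
At α=0.05: p < α → reject H₀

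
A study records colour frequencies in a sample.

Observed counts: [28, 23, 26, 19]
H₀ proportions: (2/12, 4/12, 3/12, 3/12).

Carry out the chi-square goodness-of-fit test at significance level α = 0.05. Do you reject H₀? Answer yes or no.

n = 96; E_i = n·p_i = [16.00, 32.00, 24.00, 24.00]
χ² = (28−16.00)²/16.00 + (23−32.00)²/32.00 + (26−24.00)²/24.00 + (19−24.00)²/24.00 = 12.7396
df = 3
p-value (upper-tail) = 0.00523
At α=0.05: p < α → reject H₀

reject H₀: yes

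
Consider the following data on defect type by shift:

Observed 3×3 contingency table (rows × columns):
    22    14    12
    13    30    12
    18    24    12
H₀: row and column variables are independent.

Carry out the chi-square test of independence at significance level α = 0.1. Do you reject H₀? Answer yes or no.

Row totals [48, 55, 54], col totals [53, 68, 36], n=157
χ² = (22−16.20)²/16.20 + (14−20.79)²/20.79 + (12−11.01)²/11.01 + (13−18.57)²/18.57 + (30−23.82)²/23.82 + (12−12.61)²/12.61 + (18−18.23)²/18.23 + (24−23.39)²/23.39 + (12−12.38)²/12.38 = 7.7124
df = 4
p-value (upper-tail) = 0.10270
At α=0.1: p ≥ α → fail to reject H₀

reject H₀: no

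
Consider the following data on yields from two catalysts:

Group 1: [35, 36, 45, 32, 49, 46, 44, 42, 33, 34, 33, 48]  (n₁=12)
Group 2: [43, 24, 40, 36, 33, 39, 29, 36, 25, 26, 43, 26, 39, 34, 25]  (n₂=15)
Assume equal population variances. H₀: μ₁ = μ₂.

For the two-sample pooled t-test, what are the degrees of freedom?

df = n₁ + n₂ − 2 = 12 + 15 − 2 = 25

degrees of freedom = 25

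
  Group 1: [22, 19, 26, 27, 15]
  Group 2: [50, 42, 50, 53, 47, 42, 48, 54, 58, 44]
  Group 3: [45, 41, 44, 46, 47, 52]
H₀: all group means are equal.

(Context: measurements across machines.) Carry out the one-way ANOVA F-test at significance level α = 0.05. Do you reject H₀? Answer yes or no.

Group means [21.80, 48.80, 45.83], grand mean 41.524
SSB = Σnᵢ(x̄ᵢ−x̄)² = 2586.005; SSW = ΣΣ(x−x̄ᵢ)² = 417.233
MSB = 2586.005/2 = 1293.0024; MSW = 417.233/18 = 23.1796
F = MSB/MSW = 55.7818
df = (2, 18)
p-value (upper-tail) = 0.00000
At α=0.05: p < α → reject H₀

reject H₀: yes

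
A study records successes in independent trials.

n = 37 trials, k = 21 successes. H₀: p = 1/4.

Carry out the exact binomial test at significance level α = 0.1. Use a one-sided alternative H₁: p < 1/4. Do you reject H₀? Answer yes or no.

Exact binomial: n=37, k=21, p₀=1/4=0.2500
P(X≤21) from Σ C(n,i)·p₀^i·(1−p₀)^(n−i)
p-value (one-sided, H₁ less) = 0.99999
At α=0.1: p ≥ α → fail to reject H₀

reject H₀: no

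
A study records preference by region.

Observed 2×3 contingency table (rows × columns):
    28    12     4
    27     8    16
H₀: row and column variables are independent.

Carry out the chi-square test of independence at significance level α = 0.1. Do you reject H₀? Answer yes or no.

Row totals [44, 51], col totals [55, 20, 20], n=95
χ² = (28−25.47)²/25.47 + (12−9.26)²/9.26 + (4−9.26)²/9.26 + (27−29.53)²/29.53 + (8−10.74)²/10.74 + (16−10.74)²/10.74 = 7.5433
df = 2
p-value (upper-tail) = 0.02301
At α=0.1: p < α → reject H₀

reject H₀: yes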